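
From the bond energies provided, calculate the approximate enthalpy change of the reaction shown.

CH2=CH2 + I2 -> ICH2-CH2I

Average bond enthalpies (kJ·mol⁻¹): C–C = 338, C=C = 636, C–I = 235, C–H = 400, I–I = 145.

Bonds broken (reactants):
  C–H: 4 × 400 = 1600
  C=C: 1 × 636 = 636
  I–I: 1 × 145 = 145
  Σ(broken) = 2381 kJ
Bonds formed (products):
  C–C: 1 × 338 = 338
  C–H: 4 × 400 = 1600
  C–I: 2 × 235 = 470
  Σ(formed) = 2408 kJ
ΔH = Σ(broken) − Σ(formed) = 2381 − 2408 = −27 kJ

ΔH ≈ −27 kJ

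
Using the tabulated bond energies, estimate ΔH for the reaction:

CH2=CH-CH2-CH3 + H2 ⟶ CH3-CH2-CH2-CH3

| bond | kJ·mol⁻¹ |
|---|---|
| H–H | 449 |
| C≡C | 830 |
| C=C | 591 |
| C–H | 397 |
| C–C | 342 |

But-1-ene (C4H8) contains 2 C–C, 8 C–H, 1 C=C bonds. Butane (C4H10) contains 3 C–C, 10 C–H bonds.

Bonds broken (reactants):
  C–C: 2 × 342 = 684
  C–H: 8 × 397 = 3176
  C=C: 1 × 591 = 591
  H–H: 1 × 449 = 449
  Σ(broken) = 4900 kJ
Bonds formed (products):
  C–C: 3 × 342 = 1026
  C–H: 10 × 397 = 3970
  Σ(formed) = 4996 kJ
ΔH = Σ(broken) − Σ(formed) = 4900 − 4996 = −96 kJ

ΔH ≈ −96 kJ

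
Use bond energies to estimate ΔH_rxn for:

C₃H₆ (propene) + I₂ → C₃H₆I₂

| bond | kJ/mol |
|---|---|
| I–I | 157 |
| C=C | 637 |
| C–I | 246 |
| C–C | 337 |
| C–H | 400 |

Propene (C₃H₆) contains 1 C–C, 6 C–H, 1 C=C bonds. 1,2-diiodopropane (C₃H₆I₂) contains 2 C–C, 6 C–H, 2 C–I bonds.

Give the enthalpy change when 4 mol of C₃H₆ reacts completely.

ΔH = −140 kJ

Bonds broken (reactants):
  C–C: 1 × 337 = 337
  C–H: 6 × 400 = 2400
  C=C: 1 × 637 = 637
  I–I: 1 × 157 = 157
  Σ(broken) = 3531 kJ
Bonds formed (products):
  C–C: 2 × 337 = 674
  C–H: 6 × 400 = 2400
  C–I: 2 × 246 = 492
  Σ(formed) = 3566 kJ
ΔH = Σ(broken) − Σ(formed) = 3531 − 3566 = −35 kJ
For 4× the reaction as written: 4 × (−35) = −140 kJ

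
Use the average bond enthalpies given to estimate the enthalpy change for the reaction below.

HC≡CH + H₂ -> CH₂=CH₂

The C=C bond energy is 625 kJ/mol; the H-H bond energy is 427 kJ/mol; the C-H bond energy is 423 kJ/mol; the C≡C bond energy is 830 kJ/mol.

Bonds broken (reactants):
  C≡C: 1 × 830 = 830
  C-H: 2 × 423 = 846
  H-H: 1 × 427 = 427
  Σ(broken) = 2103 kJ
Bonds formed (products):
  C-H: 4 × 423 = 1692
  C=C: 1 × 625 = 625
  Σ(formed) = 2317 kJ
ΔH = Σ(broken) − Σ(formed) = 2103 − 2317 = −214 kJ

ΔH ≈ −214 kJ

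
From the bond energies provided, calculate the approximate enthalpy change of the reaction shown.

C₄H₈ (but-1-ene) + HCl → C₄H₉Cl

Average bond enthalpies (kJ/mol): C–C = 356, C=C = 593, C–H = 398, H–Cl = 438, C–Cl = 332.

Bonds broken (reactants):
  C–C: 2 × 356 = 712
  C–H: 8 × 398 = 3184
  C=C: 1 × 593 = 593
  H–Cl: 1 × 438 = 438
  Σ(broken) = 4927 kJ
Bonds formed (products):
  C–C: 3 × 356 = 1068
  C–Cl: 1 × 332 = 332
  C–H: 9 × 398 = 3582
  Σ(formed) = 4982 kJ
ΔH = Σ(broken) − Σ(formed) = 4927 − 4982 = −55 kJ

ΔH ≈ −55 kJ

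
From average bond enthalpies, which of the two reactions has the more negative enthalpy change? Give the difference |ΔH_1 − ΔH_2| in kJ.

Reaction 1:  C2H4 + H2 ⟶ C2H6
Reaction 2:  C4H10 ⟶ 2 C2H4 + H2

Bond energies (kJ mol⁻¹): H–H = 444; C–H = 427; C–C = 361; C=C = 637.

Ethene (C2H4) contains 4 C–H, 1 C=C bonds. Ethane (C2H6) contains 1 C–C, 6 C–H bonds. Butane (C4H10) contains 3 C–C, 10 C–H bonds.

Reaction 1:
  Bonds broken (reactants):
    C–H: 4 × 427 = 1708
    C=C: 1 × 637 = 637
    H–H: 1 × 444 = 444
    Σ(broken) = 2789 kJ
  Bonds formed (products):
    C–C: 1 × 361 = 361
    C–H: 6 × 427 = 2562
    Σ(formed) = 2923 kJ
  ΔH_1 = 2789 − 2923 = −134 kJ
Reaction 2:
  Bonds broken (reactants):
    C–C: 3 × 361 = 1083
    C–H: 10 × 427 = 4270
    Σ(broken) = 5353 kJ
  Bonds formed (products):
    C–H: 8 × 427 = 3416
    C=C: 2 × 637 = 1274
    H–H: 1 × 444 = 444
    Σ(formed) = 5134 kJ
  ΔH_2 = 5353 − 5134 = +219 kJ
ΔH_1 − ΔH_2 = −353 kJ, so reaction 1 has the more negative ΔH; |ΔH_1 − ΔH_2| = 353 kJ.

Reaction 1, by 353 kJ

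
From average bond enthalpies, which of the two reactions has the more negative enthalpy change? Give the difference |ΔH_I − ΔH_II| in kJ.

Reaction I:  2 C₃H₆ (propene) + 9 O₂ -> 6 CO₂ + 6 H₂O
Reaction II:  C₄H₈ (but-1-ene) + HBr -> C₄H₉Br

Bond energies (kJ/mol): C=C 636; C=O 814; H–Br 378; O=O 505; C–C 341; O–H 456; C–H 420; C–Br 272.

Reaction I, by 3682 kJ

Reaction I:
  Bonds broken (reactants):
    C–C: 2 × 341 = 682
    C–H: 12 × 420 = 5040
    C=C: 2 × 636 = 1272
    O=O: 9 × 505 = 4545
    Σ(broken) = 11539 kJ
  Bonds formed (products):
    C=O: 12 × 814 = 9768
    O–H: 12 × 456 = 5472
    Σ(formed) = 15240 kJ
  ΔH_I = 11539 − 15240 = −3701 kJ
Reaction II:
  Bonds broken (reactants):
    C–C: 2 × 341 = 682
    C–H: 8 × 420 = 3360
    C=C: 1 × 636 = 636
    H–Br: 1 × 378 = 378
    Σ(broken) = 5056 kJ
  Bonds formed (products):
    C–Br: 1 × 272 = 272
    C–C: 3 × 341 = 1023
    C–H: 9 × 420 = 3780
    Σ(formed) = 5075 kJ
  ΔH_II = 5056 − 5075 = −19 kJ
ΔH_I − ΔH_II = −3682 kJ, so reaction I has the more negative ΔH; |ΔH_I − ΔH_II| = 3682 kJ.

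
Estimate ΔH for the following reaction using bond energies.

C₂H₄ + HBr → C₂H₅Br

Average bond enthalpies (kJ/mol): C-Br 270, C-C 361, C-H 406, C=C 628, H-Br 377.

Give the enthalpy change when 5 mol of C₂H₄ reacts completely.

ΔH = −160 kJ

Bonds broken (reactants):
  C-H: 4 × 406 = 1624
  C=C: 1 × 628 = 628
  H-Br: 1 × 377 = 377
  Σ(broken) = 2629 kJ
Bonds formed (products):
  C-Br: 1 × 270 = 270
  C-C: 1 × 361 = 361
  C-H: 5 × 406 = 2030
  Σ(formed) = 2661 kJ
ΔH = Σ(broken) − Σ(formed) = 2629 − 2661 = −32 kJ
For 5× the reaction as written: 5 × (−32) = −160 kJ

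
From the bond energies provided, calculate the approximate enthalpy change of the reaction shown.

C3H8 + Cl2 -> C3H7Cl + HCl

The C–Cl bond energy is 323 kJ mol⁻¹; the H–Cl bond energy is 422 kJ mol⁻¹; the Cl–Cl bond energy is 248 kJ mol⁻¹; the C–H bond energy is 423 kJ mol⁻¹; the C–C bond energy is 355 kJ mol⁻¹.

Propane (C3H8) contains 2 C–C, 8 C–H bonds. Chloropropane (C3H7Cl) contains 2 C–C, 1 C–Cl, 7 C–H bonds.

Bonds broken (reactants):
  C–C: 2 × 355 = 710
  C–H: 8 × 423 = 3384
  Cl–Cl: 1 × 248 = 248
  Σ(broken) = 4342 kJ
Bonds formed (products):
  C–C: 2 × 355 = 710
  C–Cl: 1 × 323 = 323
  C–H: 7 × 423 = 2961
  H–Cl: 1 × 422 = 422
  Σ(formed) = 4416 kJ
ΔH = Σ(broken) − Σ(formed) = 4342 − 4416 = −74 kJ

ΔH ≈ −74 kJ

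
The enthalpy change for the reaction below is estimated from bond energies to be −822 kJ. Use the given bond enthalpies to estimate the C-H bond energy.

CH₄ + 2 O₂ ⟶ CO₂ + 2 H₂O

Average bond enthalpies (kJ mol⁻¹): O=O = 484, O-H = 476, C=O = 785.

D(C-H) ≈ 421 kJ/mol

Let D be the C-H bond energy.
Σ(broken) = 4×D + 2×484 = 968 + 4D
Σ(formed) = 2×785 + 4×476 = 3474
ΔH = Σ(broken) − Σ(formed) = (968 + 4D) − (3474) = −2506 + 4D
Setting this equal to −822 kJ gives 4D = 1684, so D = 421 kJ/mol.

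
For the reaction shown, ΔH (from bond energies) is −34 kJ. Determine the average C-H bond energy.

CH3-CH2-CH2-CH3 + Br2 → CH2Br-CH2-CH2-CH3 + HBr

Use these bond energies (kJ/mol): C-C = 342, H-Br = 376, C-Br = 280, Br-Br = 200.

Let D be the C-H bond energy.
Σ(broken) = 1×200 + 3×342 + 10×D = 1226 + 10D
Σ(formed) = 1×280 + 3×342 + 9×D + 1×376 = 1682 + 9D
ΔH = Σ(broken) − Σ(formed) = (1226 + 10D) − (1682 + 9D) = −456 + D
Setting this equal to −34 kJ gives D = 422 kJ/mol.

D(C-H) ≈ 422 kJ/mol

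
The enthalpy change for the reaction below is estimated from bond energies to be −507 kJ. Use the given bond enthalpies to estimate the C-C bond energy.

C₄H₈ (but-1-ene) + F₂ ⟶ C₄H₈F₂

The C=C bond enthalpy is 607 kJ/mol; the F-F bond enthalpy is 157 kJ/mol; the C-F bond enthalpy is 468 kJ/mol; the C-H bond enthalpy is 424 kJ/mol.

Let D be the C-C bond energy.
Σ(broken) = 2×D + 8×424 + 1×607 + 1×157 = 4156 + 2D
Σ(formed) = 3×D + 2×468 + 8×424 = 4328 + 3D
ΔH = Σ(broken) − Σ(formed) = (4156 + 2D) − (4328 + 3D) = −172 − D
Setting this equal to −507 kJ gives D = 335 kJ/mol.

D(C-C) ≈ 335 kJ/mol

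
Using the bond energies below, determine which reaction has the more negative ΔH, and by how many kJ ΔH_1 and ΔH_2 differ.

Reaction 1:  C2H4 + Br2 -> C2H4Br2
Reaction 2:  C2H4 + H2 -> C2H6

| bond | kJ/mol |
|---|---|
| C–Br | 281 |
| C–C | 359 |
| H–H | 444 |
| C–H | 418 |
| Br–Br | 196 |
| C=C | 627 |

Reaction 2, by 26 kJ

Reaction 1:
  Bonds broken (reactants):
    Br–Br: 1 × 196 = 196
    C–H: 4 × 418 = 1672
    C=C: 1 × 627 = 627
    Σ(broken) = 2495 kJ
  Bonds formed (products):
    C–Br: 2 × 281 = 562
    C–C: 1 × 359 = 359
    C–H: 4 × 418 = 1672
    Σ(formed) = 2593 kJ
  ΔH_1 = 2495 − 2593 = −98 kJ
Reaction 2:
  Bonds broken (reactants):
    C–H: 4 × 418 = 1672
    C=C: 1 × 627 = 627
    H–H: 1 × 444 = 444
    Σ(broken) = 2743 kJ
  Bonds formed (products):
    C–C: 1 × 359 = 359
    C–H: 6 × 418 = 2508
    Σ(formed) = 2867 kJ
  ΔH_2 = 2743 − 2867 = −124 kJ
ΔH_1 − ΔH_2 = +26 kJ, so reaction 2 has the more negative ΔH; |ΔH_1 − ΔH_2| = 26 kJ.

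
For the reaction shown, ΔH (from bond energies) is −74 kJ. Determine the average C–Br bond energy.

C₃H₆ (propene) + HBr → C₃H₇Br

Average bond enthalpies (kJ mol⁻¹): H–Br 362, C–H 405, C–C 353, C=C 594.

D(C–Br) ≈ 272 kJ/mol

Let D be the C–Br bond energy.
Σ(broken) = 1×353 + 6×405 + 1×594 + 1×362 = 3739
Σ(formed) = 1×D + 2×353 + 7×405 = 3541 + D
ΔH = Σ(broken) − Σ(formed) = (3739) − (3541 + D) = +198 − D
Setting this equal to −74 kJ gives D = 272 kJ/mol.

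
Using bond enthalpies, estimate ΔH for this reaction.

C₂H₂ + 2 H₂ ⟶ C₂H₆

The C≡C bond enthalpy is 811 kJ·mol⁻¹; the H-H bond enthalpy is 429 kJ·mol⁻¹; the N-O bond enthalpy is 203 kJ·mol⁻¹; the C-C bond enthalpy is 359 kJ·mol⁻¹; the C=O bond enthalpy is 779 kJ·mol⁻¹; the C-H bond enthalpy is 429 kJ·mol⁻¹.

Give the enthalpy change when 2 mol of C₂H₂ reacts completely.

Bonds broken (reactants):
  C≡C: 1 × 811 = 811
  C-H: 2 × 429 = 858
  H-H: 2 × 429 = 858
  Σ(broken) = 2527 kJ
Bonds formed (products):
  C-C: 1 × 359 = 359
  C-H: 6 × 429 = 2574
  Σ(formed) = 2933 kJ
ΔH = Σ(broken) − Σ(formed) = 2527 − 2933 = −406 kJ
For 2× the reaction as written: 2 × (−406) = −812 kJ

ΔH = −812 kJ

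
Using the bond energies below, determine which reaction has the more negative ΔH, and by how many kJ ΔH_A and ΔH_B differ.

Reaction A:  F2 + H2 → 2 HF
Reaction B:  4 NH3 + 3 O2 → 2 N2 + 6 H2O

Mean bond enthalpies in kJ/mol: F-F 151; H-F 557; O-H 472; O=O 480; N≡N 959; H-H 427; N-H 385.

Reaction B, by 986 kJ

Reaction A:
  Bonds broken (reactants):
    F-F: 1 × 151 = 151
    H-H: 1 × 427 = 427
    Σ(broken) = 578 kJ
  Bonds formed (products):
    H-F: 2 × 557 = 1114
    Σ(formed) = 1114 kJ
  ΔH_A = 578 − 1114 = −536 kJ
Reaction B:
  Bonds broken (reactants):
    N-H: 12 × 385 = 4620
    O=O: 3 × 480 = 1440
    Σ(broken) = 6060 kJ
  Bonds formed (products):
    N≡N: 2 × 959 = 1918
    O-H: 12 × 472 = 5664
    Σ(formed) = 7582 kJ
  ΔH_B = 6060 − 7582 = −1522 kJ
ΔH_A − ΔH_B = +986 kJ, so reaction B has the more negative ΔH; |ΔH_A − ΔH_B| = 986 kJ.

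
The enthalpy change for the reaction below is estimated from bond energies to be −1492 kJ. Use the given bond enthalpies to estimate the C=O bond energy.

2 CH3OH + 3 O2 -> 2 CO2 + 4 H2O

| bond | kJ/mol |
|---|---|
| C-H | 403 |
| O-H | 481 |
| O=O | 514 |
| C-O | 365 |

Let D be the C=O bond energy.
Σ(broken) = 6×403 + 2×365 + 2×481 + 3×514 = 5652
Σ(formed) = 4×D + 8×481 = 3848 + 4D
ΔH = Σ(broken) − Σ(formed) = (5652) − (3848 + 4D) = +1804 − 4D
Setting this equal to −1492 kJ gives 4D = 3296, so D = 824 kJ/mol.

D(C=O) ≈ 824 kJ/mol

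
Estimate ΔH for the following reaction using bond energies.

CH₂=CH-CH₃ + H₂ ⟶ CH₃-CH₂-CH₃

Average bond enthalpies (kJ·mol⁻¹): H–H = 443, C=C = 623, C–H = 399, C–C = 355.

ΔH ≈ −87 kJ

Bonds broken (reactants):
  C–C: 1 × 355 = 355
  C–H: 6 × 399 = 2394
  C=C: 1 × 623 = 623
  H–H: 1 × 443 = 443
  Σ(broken) = 3815 kJ
Bonds formed (products):
  C–C: 2 × 355 = 710
  C–H: 8 × 399 = 3192
  Σ(formed) = 3902 kJ
ΔH = Σ(broken) − Σ(formed) = 3815 − 3902 = −87 kJ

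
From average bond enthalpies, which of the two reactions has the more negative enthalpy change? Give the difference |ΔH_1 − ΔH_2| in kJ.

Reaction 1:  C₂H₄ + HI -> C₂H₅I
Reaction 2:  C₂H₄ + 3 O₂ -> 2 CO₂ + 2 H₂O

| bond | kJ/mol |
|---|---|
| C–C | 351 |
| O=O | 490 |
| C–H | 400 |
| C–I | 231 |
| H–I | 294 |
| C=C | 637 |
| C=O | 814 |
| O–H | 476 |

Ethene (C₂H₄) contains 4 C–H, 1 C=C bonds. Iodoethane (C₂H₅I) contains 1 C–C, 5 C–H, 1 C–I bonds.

Reaction 1:
  Bonds broken (reactants):
    C–H: 4 × 400 = 1600
    C=C: 1 × 637 = 637
    H–I: 1 × 294 = 294
    Σ(broken) = 2531 kJ
  Bonds formed (products):
    C–C: 1 × 351 = 351
    C–H: 5 × 400 = 2000
    C–I: 1 × 231 = 231
    Σ(formed) = 2582 kJ
  ΔH_1 = 2531 − 2582 = −51 kJ
Reaction 2:
  Bonds broken (reactants):
    C–H: 4 × 400 = 1600
    C=C: 1 × 637 = 637
    O=O: 3 × 490 = 1470
    Σ(broken) = 3707 kJ
  Bonds formed (products):
    C=O: 4 × 814 = 3256
    O–H: 4 × 476 = 1904
    Σ(formed) = 5160 kJ
  ΔH_2 = 3707 − 5160 = −1453 kJ
ΔH_1 − ΔH_2 = +1402 kJ, so reaction 2 has the more negative ΔH; |ΔH_1 − ΔH_2| = 1402 kJ.

Reaction 2, by 1402 kJ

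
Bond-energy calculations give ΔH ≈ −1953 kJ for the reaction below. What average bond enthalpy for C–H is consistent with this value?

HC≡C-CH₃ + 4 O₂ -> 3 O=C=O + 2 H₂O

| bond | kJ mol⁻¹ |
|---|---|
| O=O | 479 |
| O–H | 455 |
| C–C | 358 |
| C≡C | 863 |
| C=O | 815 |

D(C–H) ≈ 405 kJ/mol

Let D be the C–H bond energy.
Σ(broken) = 1×863 + 1×358 + 4×D + 4×479 = 3137 + 4D
Σ(formed) = 6×815 + 4×455 = 6710
ΔH = Σ(broken) − Σ(formed) = (3137 + 4D) − (6710) = −3573 + 4D
Setting this equal to −1953 kJ gives 4D = 1620, so D = 405 kJ/mol.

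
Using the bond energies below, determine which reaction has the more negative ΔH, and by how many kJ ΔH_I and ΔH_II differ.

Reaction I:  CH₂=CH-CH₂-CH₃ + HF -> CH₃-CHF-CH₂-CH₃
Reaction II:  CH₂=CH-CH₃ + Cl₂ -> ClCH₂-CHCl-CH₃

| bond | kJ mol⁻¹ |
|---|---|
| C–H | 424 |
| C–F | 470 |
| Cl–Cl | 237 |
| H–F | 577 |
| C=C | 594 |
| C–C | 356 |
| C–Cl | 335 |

Reaction II, by 116 kJ

Reaction I:
  Bonds broken (reactants):
    C–C: 2 × 356 = 712
    C–H: 8 × 424 = 3392
    C=C: 1 × 594 = 594
    H–F: 1 × 577 = 577
    Σ(broken) = 5275 kJ
  Bonds formed (products):
    C–C: 3 × 356 = 1068
    C–F: 1 × 470 = 470
    C–H: 9 × 424 = 3816
    Σ(formed) = 5354 kJ
  ΔH_I = 5275 − 5354 = −79 kJ
Reaction II:
  Bonds broken (reactants):
    C–C: 1 × 356 = 356
    C–H: 6 × 424 = 2544
    C=C: 1 × 594 = 594
    Cl–Cl: 1 × 237 = 237
    Σ(broken) = 3731 kJ
  Bonds formed (products):
    C–C: 2 × 356 = 712
    C–Cl: 2 × 335 = 670
    C–H: 6 × 424 = 2544
    Σ(formed) = 3926 kJ
  ΔH_II = 3731 − 3926 = −195 kJ
ΔH_I − ΔH_II = +116 kJ, so reaction II has the more negative ΔH; |ΔH_I − ΔH_II| = 116 kJ.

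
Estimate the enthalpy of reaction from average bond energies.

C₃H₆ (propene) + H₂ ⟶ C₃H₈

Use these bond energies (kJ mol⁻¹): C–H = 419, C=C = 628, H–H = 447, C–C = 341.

Bonds broken (reactants):
  C–C: 1 × 341 = 341
  C–H: 6 × 419 = 2514
  C=C: 1 × 628 = 628
  H–H: 1 × 447 = 447
  Σ(broken) = 3930 kJ
Bonds formed (products):
  C–C: 2 × 341 = 682
  C–H: 8 × 419 = 3352
  Σ(formed) = 4034 kJ
ΔH = Σ(broken) − Σ(formed) = 3930 − 4034 = −104 kJ

ΔH ≈ −104 kJ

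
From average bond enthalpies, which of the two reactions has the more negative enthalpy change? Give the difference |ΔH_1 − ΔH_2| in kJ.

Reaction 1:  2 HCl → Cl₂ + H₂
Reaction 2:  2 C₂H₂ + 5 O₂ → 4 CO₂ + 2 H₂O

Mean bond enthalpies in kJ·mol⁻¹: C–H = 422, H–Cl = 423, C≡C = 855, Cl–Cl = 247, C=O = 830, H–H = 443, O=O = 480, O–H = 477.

Reaction 2, by 2906 kJ

Reaction 1:
  Bonds broken (reactants):
    H–Cl: 2 × 423 = 846
    Σ(broken) = 846 kJ
  Bonds formed (products):
    Cl–Cl: 1 × 247 = 247
    H–H: 1 × 443 = 443
    Σ(formed) = 690 kJ
  ΔH_1 = 846 − 690 = +156 kJ
Reaction 2:
  Bonds broken (reactants):
    C≡C: 2 × 855 = 1710
    C–H: 4 × 422 = 1688
    O=O: 5 × 480 = 2400
    Σ(broken) = 5798 kJ
  Bonds formed (products):
    C=O: 8 × 830 = 6640
    O–H: 4 × 477 = 1908
    Σ(formed) = 8548 kJ
  ΔH_2 = 5798 − 8548 = −2750 kJ
ΔH_1 − ΔH_2 = +2906 kJ, so reaction 2 has the more negative ΔH; |ΔH_1 − ΔH_2| = 2906 kJ.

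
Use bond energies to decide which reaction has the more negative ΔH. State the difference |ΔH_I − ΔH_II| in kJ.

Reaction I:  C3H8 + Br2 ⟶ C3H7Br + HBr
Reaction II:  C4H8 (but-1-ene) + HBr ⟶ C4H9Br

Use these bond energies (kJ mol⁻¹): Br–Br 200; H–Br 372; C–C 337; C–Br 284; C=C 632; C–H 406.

Reaction I, by 27 kJ

Reaction I:
  Bonds broken (reactants):
    Br–Br: 1 × 200 = 200
    C–C: 2 × 337 = 674
    C–H: 8 × 406 = 3248
    Σ(broken) = 4122 kJ
  Bonds formed (products):
    C–Br: 1 × 284 = 284
    C–C: 2 × 337 = 674
    C–H: 7 × 406 = 2842
    H–Br: 1 × 372 = 372
    Σ(formed) = 4172 kJ
  ΔH_I = 4122 − 4172 = −50 kJ
Reaction II:
  Bonds broken (reactants):
    C–C: 2 × 337 = 674
    C–H: 8 × 406 = 3248
    C=C: 1 × 632 = 632
    H–Br: 1 × 372 = 372
    Σ(broken) = 4926 kJ
  Bonds formed (products):
    C–Br: 1 × 284 = 284
    C–C: 3 × 337 = 1011
    C–H: 9 × 406 = 3654
    Σ(formed) = 4949 kJ
  ΔH_II = 4926 − 4949 = −23 kJ
ΔH_I − ΔH_II = −27 kJ, so reaction I has the more negative ΔH; |ΔH_I − ΔH_II| = 27 kJ.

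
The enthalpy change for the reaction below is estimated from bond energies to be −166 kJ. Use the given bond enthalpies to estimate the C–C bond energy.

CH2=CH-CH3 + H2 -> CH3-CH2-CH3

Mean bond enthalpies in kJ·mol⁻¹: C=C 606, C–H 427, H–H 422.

Let D be the C–C bond energy.
Σ(broken) = 1×D + 6×427 + 1×606 + 1×422 = 3590 + D
Σ(formed) = 2×D + 8×427 = 3416 + 2D
ΔH = Σ(broken) − Σ(formed) = (3590 + D) − (3416 + 2D) = +174 − D
Setting this equal to −166 kJ gives D = 340 kJ/mol.

D(C–C) ≈ 340 kJ/mol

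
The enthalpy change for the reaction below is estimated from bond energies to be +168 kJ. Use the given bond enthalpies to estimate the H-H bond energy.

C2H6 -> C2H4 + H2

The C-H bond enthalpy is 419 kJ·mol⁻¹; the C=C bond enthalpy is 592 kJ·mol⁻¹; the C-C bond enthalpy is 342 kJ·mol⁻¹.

Let D be the H-H bond energy.
Σ(broken) = 1×342 + 6×419 = 2856
Σ(formed) = 4×419 + 1×592 + 1×D = 2268 + D
ΔH = Σ(broken) − Σ(formed) = (2856) − (2268 + D) = +588 − D
Setting this equal to +168 kJ gives D = 420 kJ/mol.

D(H-H) ≈ 420 kJ/mol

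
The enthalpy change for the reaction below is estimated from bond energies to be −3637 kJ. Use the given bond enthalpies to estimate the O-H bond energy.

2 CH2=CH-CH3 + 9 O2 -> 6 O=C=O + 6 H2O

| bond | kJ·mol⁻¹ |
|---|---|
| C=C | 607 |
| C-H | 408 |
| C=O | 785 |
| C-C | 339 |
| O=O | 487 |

Let D be the O-H bond energy.
Σ(broken) = 2×339 + 12×408 + 2×607 + 9×487 = 11171
Σ(formed) = 12×785 + 12×D = 9420 + 12D
ΔH = Σ(broken) − Σ(formed) = (11171) − (9420 + 12D) = +1751 − 12D
Setting this equal to −3637 kJ gives 12D = 5388, so D = 449 kJ/mol.

D(O-H) ≈ 449 kJ/mol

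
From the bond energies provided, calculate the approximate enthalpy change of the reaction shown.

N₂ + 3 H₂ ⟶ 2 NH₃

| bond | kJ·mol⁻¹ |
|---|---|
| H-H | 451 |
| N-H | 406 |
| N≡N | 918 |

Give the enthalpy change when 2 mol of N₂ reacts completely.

ΔH = −330 kJ

Bonds broken (reactants):
  H-H: 3 × 451 = 1353
  N≡N: 1 × 918 = 918
  Σ(broken) = 2271 kJ
Bonds formed (products):
  N-H: 6 × 406 = 2436
  Σ(formed) = 2436 kJ
ΔH = Σ(broken) − Σ(formed) = 2271 − 2436 = −165 kJ
For 2× the reaction as written: 2 × (−165) = −330 kJ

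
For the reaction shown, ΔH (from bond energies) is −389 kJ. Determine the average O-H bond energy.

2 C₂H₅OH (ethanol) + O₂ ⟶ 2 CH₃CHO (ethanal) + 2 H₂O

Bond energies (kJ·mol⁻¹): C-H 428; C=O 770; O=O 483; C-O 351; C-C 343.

D(O-H) ≈ 445 kJ/mol

Let D be the O-H bond energy.
Σ(broken) = 2×343 + 10×428 + 2×351 + 2×D + 1×483 = 6151 + 2D
Σ(formed) = 2×343 + 8×428 + 2×770 + 4×D = 5650 + 4D
ΔH = Σ(broken) − Σ(formed) = (6151 + 2D) − (5650 + 4D) = +501 − 2D
Setting this equal to −389 kJ gives 2D = 890, so D = 445 kJ/mol.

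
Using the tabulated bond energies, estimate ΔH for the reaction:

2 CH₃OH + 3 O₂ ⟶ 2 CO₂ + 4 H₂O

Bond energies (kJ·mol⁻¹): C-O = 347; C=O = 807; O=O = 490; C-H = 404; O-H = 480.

ΔH ≈ −1520 kJ

Bonds broken (reactants):
  C-H: 6 × 404 = 2424
  C-O: 2 × 347 = 694
  O-H: 2 × 480 = 960
  O=O: 3 × 490 = 1470
  Σ(broken) = 5548 kJ
Bonds formed (products):
  C=O: 4 × 807 = 3228
  O-H: 8 × 480 = 3840
  Σ(formed) = 7068 kJ
ΔH = Σ(broken) − Σ(formed) = 5548 − 7068 = −1520 kJ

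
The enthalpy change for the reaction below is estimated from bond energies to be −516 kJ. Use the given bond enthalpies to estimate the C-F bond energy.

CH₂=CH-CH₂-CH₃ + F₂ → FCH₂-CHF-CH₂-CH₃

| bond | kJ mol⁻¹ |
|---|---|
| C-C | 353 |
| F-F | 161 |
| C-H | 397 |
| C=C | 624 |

D(C-F) ≈ 474 kJ/mol

Let D be the C-F bond energy.
Σ(broken) = 2×353 + 8×397 + 1×624 + 1×161 = 4667
Σ(formed) = 3×353 + 2×D + 8×397 = 4235 + 2D
ΔH = Σ(broken) − Σ(formed) = (4667) − (4235 + 2D) = +432 − 2D
Setting this equal to −516 kJ gives 2D = 948, so D = 474 kJ/mol.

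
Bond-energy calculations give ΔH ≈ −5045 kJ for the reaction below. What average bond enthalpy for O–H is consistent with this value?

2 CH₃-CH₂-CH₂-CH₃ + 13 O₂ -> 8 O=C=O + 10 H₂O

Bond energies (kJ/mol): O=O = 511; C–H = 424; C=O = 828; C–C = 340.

D(O–H) ≈ 448 kJ/mol

Let D be the O–H bond energy.
Σ(broken) = 6×340 + 20×424 + 13×511 = 17163
Σ(formed) = 16×828 + 20×D = 13248 + 20D
ΔH = Σ(broken) − Σ(formed) = (17163) − (13248 + 20D) = +3915 − 20D
Setting this equal to −5045 kJ gives 20D = 8960, so D = 448 kJ/mol.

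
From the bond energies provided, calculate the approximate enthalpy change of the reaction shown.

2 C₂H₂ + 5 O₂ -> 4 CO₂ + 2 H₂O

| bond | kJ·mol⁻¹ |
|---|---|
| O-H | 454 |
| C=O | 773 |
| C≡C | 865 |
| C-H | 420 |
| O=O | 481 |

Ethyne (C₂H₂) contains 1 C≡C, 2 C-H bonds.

Bonds broken (reactants):
  C≡C: 2 × 865 = 1730
  C-H: 4 × 420 = 1680
  O=O: 5 × 481 = 2405
  Σ(broken) = 5815 kJ
Bonds formed (products):
  C=O: 8 × 773 = 6184
  O-H: 4 × 454 = 1816
  Σ(formed) = 8000 kJ
ΔH = Σ(broken) − Σ(formed) = 5815 − 8000 = −2185 kJ

ΔH ≈ −2185 kJ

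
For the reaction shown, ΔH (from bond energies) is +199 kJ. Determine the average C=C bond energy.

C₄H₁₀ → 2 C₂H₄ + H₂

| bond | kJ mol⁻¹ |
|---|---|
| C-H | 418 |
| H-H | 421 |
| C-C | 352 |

Let D be the C=C bond energy.
Σ(broken) = 3×352 + 10×418 = 5236
Σ(formed) = 8×418 + 2×D + 1×421 = 3765 + 2D
ΔH = Σ(broken) − Σ(formed) = (5236) − (3765 + 2D) = +1471 − 2D
Setting this equal to +199 kJ gives 2D = 1272, so D = 636 kJ/mol.

D(C=C) ≈ 636 kJ/mol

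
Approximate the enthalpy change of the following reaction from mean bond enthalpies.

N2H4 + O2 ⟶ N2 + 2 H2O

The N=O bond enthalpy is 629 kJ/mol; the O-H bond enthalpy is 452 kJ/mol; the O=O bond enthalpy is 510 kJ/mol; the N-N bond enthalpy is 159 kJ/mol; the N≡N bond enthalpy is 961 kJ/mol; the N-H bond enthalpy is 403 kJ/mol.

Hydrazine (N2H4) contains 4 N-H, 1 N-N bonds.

Bonds broken (reactants):
  N-H: 4 × 403 = 1612
  N-N: 1 × 159 = 159
  O=O: 1 × 510 = 510
  Σ(broken) = 2281 kJ
Bonds formed (products):
  N≡N: 1 × 961 = 961
  O-H: 4 × 452 = 1808
  Σ(formed) = 2769 kJ
ΔH = Σ(broken) − Σ(formed) = 2281 − 2769 = −488 kJ

ΔH ≈ −488 kJ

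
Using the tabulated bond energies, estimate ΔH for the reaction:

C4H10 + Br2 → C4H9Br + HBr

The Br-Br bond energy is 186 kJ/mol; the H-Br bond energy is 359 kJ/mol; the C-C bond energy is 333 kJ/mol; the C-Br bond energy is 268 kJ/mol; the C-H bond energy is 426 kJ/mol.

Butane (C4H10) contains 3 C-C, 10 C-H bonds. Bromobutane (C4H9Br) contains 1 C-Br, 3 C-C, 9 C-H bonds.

Bonds broken (reactants):
  Br-Br: 1 × 186 = 186
  C-C: 3 × 333 = 999
  C-H: 10 × 426 = 4260
  Σ(broken) = 5445 kJ
Bonds formed (products):
  C-Br: 1 × 268 = 268
  C-C: 3 × 333 = 999
  C-H: 9 × 426 = 3834
  H-Br: 1 × 359 = 359
  Σ(formed) = 5460 kJ
ΔH = Σ(broken) − Σ(formed) = 5445 − 5460 = −15 kJ

ΔH ≈ −15 kJ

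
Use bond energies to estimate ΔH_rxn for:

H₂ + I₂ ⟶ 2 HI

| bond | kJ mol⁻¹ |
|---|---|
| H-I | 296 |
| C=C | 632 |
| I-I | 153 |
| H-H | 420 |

ΔH ≈ −19 kJ

Bonds broken (reactants):
  H-H: 1 × 420 = 420
  I-I: 1 × 153 = 153
  Σ(broken) = 573 kJ
Bonds formed (products):
  H-I: 2 × 296 = 592
  Σ(formed) = 592 kJ
ΔH = Σ(broken) − Σ(formed) = 573 − 592 = −19 kJ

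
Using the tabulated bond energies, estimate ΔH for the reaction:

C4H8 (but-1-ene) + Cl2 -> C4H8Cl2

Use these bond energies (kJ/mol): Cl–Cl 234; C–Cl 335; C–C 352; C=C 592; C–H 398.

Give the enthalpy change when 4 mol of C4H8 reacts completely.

ΔH = −784 kJ

Bonds broken (reactants):
  C–C: 2 × 352 = 704
  C–H: 8 × 398 = 3184
  C=C: 1 × 592 = 592
  Cl–Cl: 1 × 234 = 234
  Σ(broken) = 4714 kJ
Bonds formed (products):
  C–C: 3 × 352 = 1056
  C–Cl: 2 × 335 = 670
  C–H: 8 × 398 = 3184
  Σ(formed) = 4910 kJ
ΔH = Σ(broken) − Σ(formed) = 4714 − 4910 = −196 kJ
For 4× the reaction as written: 4 × (−196) = −784 kJ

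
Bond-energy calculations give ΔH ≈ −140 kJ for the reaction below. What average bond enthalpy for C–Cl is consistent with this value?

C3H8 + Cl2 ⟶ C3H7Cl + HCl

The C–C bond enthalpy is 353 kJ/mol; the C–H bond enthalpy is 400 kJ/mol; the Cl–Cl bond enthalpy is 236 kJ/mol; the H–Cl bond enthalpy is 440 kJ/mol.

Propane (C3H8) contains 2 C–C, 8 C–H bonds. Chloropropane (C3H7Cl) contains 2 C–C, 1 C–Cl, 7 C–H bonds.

D(C–Cl) ≈ 336 kJ/mol

Let D be the C–Cl bond energy.
Σ(broken) = 2×353 + 8×400 + 1×236 = 4142
Σ(formed) = 2×353 + 1×D + 7×400 + 1×440 = 3946 + D
ΔH = Σ(broken) − Σ(formed) = (4142) − (3946 + D) = +196 − D
Setting this equal to −140 kJ gives D = 336 kJ/mol.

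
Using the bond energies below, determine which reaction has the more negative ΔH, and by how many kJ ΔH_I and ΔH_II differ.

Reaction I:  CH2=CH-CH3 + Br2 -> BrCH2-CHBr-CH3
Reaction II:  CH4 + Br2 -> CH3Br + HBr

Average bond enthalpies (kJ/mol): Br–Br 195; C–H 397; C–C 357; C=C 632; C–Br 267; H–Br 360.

Reaction I:
  Bonds broken (reactants):
    Br–Br: 1 × 195 = 195
    C–C: 1 × 357 = 357
    C–H: 6 × 397 = 2382
    C=C: 1 × 632 = 632
    Σ(broken) = 3566 kJ
  Bonds formed (products):
    C–Br: 2 × 267 = 534
    C–C: 2 × 357 = 714
    C–H: 6 × 397 = 2382
    Σ(formed) = 3630 kJ
  ΔH_I = 3566 − 3630 = −64 kJ
Reaction II:
  Bonds broken (reactants):
    Br–Br: 1 × 195 = 195
    C–H: 4 × 397 = 1588
    Σ(broken) = 1783 kJ
  Bonds formed (products):
    C–Br: 1 × 267 = 267
    C–H: 3 × 397 = 1191
    H–Br: 1 × 360 = 360
    Σ(formed) = 1818 kJ
  ΔH_II = 1783 − 1818 = −35 kJ
ΔH_I − ΔH_II = −29 kJ, so reaction I has the more negative ΔH; |ΔH_I − ΔH_II| = 29 kJ.

Reaction I, by 29 kJ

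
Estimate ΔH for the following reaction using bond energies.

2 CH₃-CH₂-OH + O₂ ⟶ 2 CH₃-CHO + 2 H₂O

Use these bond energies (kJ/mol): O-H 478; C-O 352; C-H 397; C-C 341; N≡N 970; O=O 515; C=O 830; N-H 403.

Bonds broken (reactants):
  C-C: 2 × 341 = 682
  C-H: 10 × 397 = 3970
  C-O: 2 × 352 = 704
  O-H: 2 × 478 = 956
  O=O: 1 × 515 = 515
  Σ(broken) = 6827 kJ
Bonds formed (products):
  C-C: 2 × 341 = 682
  C-H: 8 × 397 = 3176
  C=O: 2 × 830 = 1660
  O-H: 4 × 478 = 1912
  Σ(formed) = 7430 kJ
ΔH = Σ(broken) − Σ(formed) = 6827 − 7430 = −603 kJ

ΔH ≈ −603 kJ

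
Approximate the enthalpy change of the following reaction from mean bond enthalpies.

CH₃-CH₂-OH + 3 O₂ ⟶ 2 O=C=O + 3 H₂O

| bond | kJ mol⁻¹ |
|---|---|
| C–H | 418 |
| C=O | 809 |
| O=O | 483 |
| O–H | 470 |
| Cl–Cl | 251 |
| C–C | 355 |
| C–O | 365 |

Bonds broken (reactants):
  C–C: 1 × 355 = 355
  C–H: 5 × 418 = 2090
  C–O: 1 × 365 = 365
  O–H: 1 × 470 = 470
  O=O: 3 × 483 = 1449
  Σ(broken) = 4729 kJ
Bonds formed (products):
  C=O: 4 × 809 = 3236
  O–H: 6 × 470 = 2820
  Σ(formed) = 6056 kJ
ΔH = Σ(broken) − Σ(formed) = 4729 − 6056 = −1327 kJ

ΔH ≈ −1327 kJ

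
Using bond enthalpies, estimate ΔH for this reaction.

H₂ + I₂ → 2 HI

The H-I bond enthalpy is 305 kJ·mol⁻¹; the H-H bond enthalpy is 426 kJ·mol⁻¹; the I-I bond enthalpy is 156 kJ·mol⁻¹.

ΔH ≈ −28 kJ

Bonds broken (reactants):
  H-H: 1 × 426 = 426
  I-I: 1 × 156 = 156
  Σ(broken) = 582 kJ
Bonds formed (products):
  H-I: 2 × 305 = 610
  Σ(formed) = 610 kJ
ΔH = Σ(broken) − Σ(formed) = 582 − 610 = −28 kJ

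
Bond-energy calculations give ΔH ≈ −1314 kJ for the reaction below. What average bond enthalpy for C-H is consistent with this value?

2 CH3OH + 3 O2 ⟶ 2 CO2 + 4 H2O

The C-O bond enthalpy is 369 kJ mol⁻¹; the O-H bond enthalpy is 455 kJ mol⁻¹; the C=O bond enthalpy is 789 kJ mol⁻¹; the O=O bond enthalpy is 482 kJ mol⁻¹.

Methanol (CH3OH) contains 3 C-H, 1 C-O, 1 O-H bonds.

Let D be the C-H bond energy.
Σ(broken) = 6×D + 2×369 + 2×455 + 3×482 = 3094 + 6D
Σ(formed) = 4×789 + 8×455 = 6796
ΔH = Σ(broken) − Σ(formed) = (3094 + 6D) − (6796) = −3702 + 6D
Setting this equal to −1314 kJ gives 6D = 2388, so D = 398 kJ/mol.

D(C-H) ≈ 398 kJ/mol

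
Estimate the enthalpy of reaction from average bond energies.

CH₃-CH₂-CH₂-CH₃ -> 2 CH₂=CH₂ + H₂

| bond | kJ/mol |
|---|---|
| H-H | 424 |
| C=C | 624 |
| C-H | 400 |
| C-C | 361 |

ΔH ≈ +211 kJ

Bonds broken (reactants):
  C-C: 3 × 361 = 1083
  C-H: 10 × 400 = 4000
  Σ(broken) = 5083 kJ
Bonds formed (products):
  C-H: 8 × 400 = 3200
  C=C: 2 × 624 = 1248
  H-H: 1 × 424 = 424
  Σ(formed) = 4872 kJ
ΔH = Σ(broken) − Σ(formed) = 5083 − 4872 = +211 kJ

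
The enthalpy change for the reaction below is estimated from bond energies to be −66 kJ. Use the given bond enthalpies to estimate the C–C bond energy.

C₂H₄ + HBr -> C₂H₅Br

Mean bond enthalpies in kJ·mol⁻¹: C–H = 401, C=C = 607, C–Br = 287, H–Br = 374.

D(C–C) ≈ 359 kJ/mol

Let D be the C–C bond energy.
Σ(broken) = 4×401 + 1×607 + 1×374 = 2585
Σ(formed) = 1×287 + 1×D + 5×401 = 2292 + D
ΔH = Σ(broken) − Σ(formed) = (2585) − (2292 + D) = +293 − D
Setting this equal to −66 kJ gives D = 359 kJ/mol.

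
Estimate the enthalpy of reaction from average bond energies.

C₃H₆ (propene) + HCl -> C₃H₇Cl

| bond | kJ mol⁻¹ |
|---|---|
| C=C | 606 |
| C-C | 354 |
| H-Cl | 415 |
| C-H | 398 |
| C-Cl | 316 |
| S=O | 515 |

ΔH ≈ −47 kJ

Bonds broken (reactants):
  C-C: 1 × 354 = 354
  C-H: 6 × 398 = 2388
  C=C: 1 × 606 = 606
  H-Cl: 1 × 415 = 415
  Σ(broken) = 3763 kJ
Bonds formed (products):
  C-C: 2 × 354 = 708
  C-Cl: 1 × 316 = 316
  C-H: 7 × 398 = 2786
  Σ(formed) = 3810 kJ
ΔH = Σ(broken) − Σ(formed) = 3763 − 3810 = −47 kJ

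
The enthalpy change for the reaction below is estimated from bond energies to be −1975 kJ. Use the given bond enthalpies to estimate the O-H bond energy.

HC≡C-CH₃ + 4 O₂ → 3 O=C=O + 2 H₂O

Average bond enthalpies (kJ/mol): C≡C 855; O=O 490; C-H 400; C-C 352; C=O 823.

D(O-H) ≈ 451 kJ/mol

Let D be the O-H bond energy.
Σ(broken) = 1×855 + 1×352 + 4×400 + 4×490 = 4767
Σ(formed) = 6×823 + 4×D = 4938 + 4D
ΔH = Σ(broken) − Σ(formed) = (4767) − (4938 + 4D) = −171 − 4D
Setting this equal to −1975 kJ gives 4D = 1804, so D = 451 kJ/mol.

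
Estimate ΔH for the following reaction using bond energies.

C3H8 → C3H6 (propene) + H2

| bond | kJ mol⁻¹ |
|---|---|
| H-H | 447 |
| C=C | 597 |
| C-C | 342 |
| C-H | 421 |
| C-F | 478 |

Bonds broken (reactants):
  C-C: 2 × 342 = 684
  C-H: 8 × 421 = 3368
  Σ(broken) = 4052 kJ
Bonds formed (products):
  C-C: 1 × 342 = 342
  C-H: 6 × 421 = 2526
  C=C: 1 × 597 = 597
  H-H: 1 × 447 = 447
  Σ(formed) = 3912 kJ
ΔH = Σ(broken) − Σ(formed) = 4052 − 3912 = +140 kJ

ΔH ≈ +140 kJ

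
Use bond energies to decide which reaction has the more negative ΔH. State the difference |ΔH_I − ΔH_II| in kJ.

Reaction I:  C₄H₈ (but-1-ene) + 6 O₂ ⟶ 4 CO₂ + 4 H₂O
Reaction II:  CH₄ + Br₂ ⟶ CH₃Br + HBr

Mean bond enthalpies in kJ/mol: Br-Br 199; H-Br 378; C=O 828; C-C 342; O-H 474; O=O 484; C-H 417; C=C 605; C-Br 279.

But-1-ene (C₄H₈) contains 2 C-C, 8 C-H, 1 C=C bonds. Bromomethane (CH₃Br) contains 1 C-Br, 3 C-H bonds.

Reaction I:
  Bonds broken (reactants):
    C-C: 2 × 342 = 684
    C-H: 8 × 417 = 3336
    C=C: 1 × 605 = 605
    O=O: 6 × 484 = 2904
    Σ(broken) = 7529 kJ
  Bonds formed (products):
    C=O: 8 × 828 = 6624
    O-H: 8 × 474 = 3792
    Σ(formed) = 10416 kJ
  ΔH_I = 7529 − 10416 = −2887 kJ
Reaction II:
  Bonds broken (reactants):
    Br-Br: 1 × 199 = 199
    C-H: 4 × 417 = 1668
    Σ(broken) = 1867 kJ
  Bonds formed (products):
    C-Br: 1 × 279 = 279
    C-H: 3 × 417 = 1251
    H-Br: 1 × 378 = 378
    Σ(formed) = 1908 kJ
  ΔH_II = 1867 − 1908 = −41 kJ
ΔH_I − ΔH_II = −2846 kJ, so reaction I has the more negative ΔH; |ΔH_I − ΔH_II| = 2846 kJ.

Reaction I, by 2846 kJ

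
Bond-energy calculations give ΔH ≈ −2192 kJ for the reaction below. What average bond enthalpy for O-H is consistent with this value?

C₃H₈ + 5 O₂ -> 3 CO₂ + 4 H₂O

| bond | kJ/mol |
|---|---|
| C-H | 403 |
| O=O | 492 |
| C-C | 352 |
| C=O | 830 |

Let D be the O-H bond energy.
Σ(broken) = 2×352 + 8×403 + 5×492 = 6388
Σ(formed) = 6×830 + 8×D = 4980 + 8D
ΔH = Σ(broken) − Σ(formed) = (6388) − (4980 + 8D) = +1408 − 8D
Setting this equal to −2192 kJ gives 8D = 3600, so D = 450 kJ/mol.

D(O-H) ≈ 450 kJ/mol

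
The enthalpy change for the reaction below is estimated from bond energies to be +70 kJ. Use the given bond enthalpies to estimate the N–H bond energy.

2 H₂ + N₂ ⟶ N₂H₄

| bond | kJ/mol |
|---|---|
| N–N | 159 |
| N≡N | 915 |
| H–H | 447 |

D(N–H) ≈ 395 kJ/mol

Let D be the N–H bond energy.
Σ(broken) = 2×447 + 1×915 = 1809
Σ(formed) = 4×D + 1×159 = 159 + 4D
ΔH = Σ(broken) − Σ(formed) = (1809) − (159 + 4D) = +1650 − 4D
Setting this equal to +70 kJ gives 4D = 1580, so D = 395 kJ/mol.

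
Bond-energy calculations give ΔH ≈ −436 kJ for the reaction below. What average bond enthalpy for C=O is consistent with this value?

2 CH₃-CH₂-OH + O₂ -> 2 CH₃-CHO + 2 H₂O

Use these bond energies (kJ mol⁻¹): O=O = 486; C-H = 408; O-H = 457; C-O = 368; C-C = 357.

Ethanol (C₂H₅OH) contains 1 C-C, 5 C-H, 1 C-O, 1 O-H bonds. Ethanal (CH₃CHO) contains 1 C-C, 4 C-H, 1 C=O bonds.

Let D be the C=O bond energy.
Σ(broken) = 2×357 + 10×408 + 2×368 + 2×457 + 1×486 = 6930
Σ(formed) = 2×357 + 8×408 + 2×D + 4×457 = 5806 + 2D
ΔH = Σ(broken) − Σ(formed) = (6930) − (5806 + 2D) = +1124 − 2D
Setting this equal to −436 kJ gives 2D = 1560, so D = 780 kJ/mol.

D(C=O) ≈ 780 kJ/mol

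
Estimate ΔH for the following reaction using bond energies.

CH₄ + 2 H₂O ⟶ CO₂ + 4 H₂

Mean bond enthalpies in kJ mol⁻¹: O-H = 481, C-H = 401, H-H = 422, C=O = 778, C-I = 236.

Bonds broken (reactants):
  C-H: 4 × 401 = 1604
  O-H: 4 × 481 = 1924
  Σ(broken) = 3528 kJ
Bonds formed (products):
  C=O: 2 × 778 = 1556
  H-H: 4 × 422 = 1688
  Σ(formed) = 3244 kJ
ΔH = Σ(broken) − Σ(formed) = 3528 − 3244 = +284 kJ

ΔH ≈ +284 kJ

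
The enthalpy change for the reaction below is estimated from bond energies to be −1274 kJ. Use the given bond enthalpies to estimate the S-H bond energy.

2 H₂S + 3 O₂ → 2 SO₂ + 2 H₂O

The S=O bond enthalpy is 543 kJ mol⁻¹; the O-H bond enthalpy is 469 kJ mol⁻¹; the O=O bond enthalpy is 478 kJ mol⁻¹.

D(S-H) ≈ 335 kJ/mol

Let D be the S-H bond energy.
Σ(broken) = 3×478 + 4×D = 1434 + 4D
Σ(formed) = 4×469 + 4×543 = 4048
ΔH = Σ(broken) − Σ(formed) = (1434 + 4D) − (4048) = −2614 + 4D
Setting this equal to −1274 kJ gives 4D = 1340, so D = 335 kJ/mol.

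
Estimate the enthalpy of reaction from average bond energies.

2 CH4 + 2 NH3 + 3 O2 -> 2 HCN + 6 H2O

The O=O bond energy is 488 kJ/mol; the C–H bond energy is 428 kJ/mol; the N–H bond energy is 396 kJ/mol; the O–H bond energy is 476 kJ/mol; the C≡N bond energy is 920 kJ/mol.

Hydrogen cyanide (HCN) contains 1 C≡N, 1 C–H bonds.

ΔH ≈ −1144 kJ

Bonds broken (reactants):
  C–H: 8 × 428 = 3424
  N–H: 6 × 396 = 2376
  O=O: 3 × 488 = 1464
  Σ(broken) = 7264 kJ
Bonds formed (products):
  C≡N: 2 × 920 = 1840
  C–H: 2 × 428 = 856
  O–H: 12 × 476 = 5712
  Σ(formed) = 8408 kJ
ΔH = Σ(broken) − Σ(formed) = 7264 − 8408 = −1144 kJ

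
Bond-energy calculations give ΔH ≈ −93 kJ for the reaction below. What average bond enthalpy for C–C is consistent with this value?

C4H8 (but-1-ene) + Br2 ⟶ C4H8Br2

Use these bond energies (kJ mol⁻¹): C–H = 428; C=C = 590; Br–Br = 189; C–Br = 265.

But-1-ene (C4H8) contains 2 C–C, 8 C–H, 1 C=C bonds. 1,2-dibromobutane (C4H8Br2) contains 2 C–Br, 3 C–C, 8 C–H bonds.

D(C–C) ≈ 342 kJ/mol

Let D be the C–C bond energy.
Σ(broken) = 1×189 + 2×D + 8×428 + 1×590 = 4203 + 2D
Σ(formed) = 2×265 + 3×D + 8×428 = 3954 + 3D
ΔH = Σ(broken) − Σ(formed) = (4203 + 2D) − (3954 + 3D) = +249 − D
Setting this equal to −93 kJ gives D = 342 kJ/mol.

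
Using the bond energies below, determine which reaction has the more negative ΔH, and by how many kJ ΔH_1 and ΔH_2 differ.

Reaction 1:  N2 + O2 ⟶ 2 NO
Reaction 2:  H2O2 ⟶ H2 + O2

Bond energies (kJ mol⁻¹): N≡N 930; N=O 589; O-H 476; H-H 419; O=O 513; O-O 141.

Reaction 1:
  Bonds broken (reactants):
    N≡N: 1 × 930 = 930
    O=O: 1 × 513 = 513
    Σ(broken) = 1443 kJ
  Bonds formed (products):
    N=O: 2 × 589 = 1178
    Σ(formed) = 1178 kJ
  ΔH_1 = 1443 − 1178 = +265 kJ
Reaction 2:
  Bonds broken (reactants):
    O-H: 2 × 476 = 952
    O-O: 1 × 141 = 141
    Σ(broken) = 1093 kJ
  Bonds formed (products):
    H-H: 1 × 419 = 419
    O=O: 1 × 513 = 513
    Σ(formed) = 932 kJ
  ΔH_2 = 1093 − 932 = +161 kJ
ΔH_1 − ΔH_2 = +104 kJ, so reaction 2 has the more negative ΔH; |ΔH_1 − ΔH_2| = 104 kJ.

Reaction 2, by 104 kJ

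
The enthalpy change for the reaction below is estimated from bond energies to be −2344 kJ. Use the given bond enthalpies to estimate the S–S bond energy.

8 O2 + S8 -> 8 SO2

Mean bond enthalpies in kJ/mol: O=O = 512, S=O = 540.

D(S–S) ≈ 275 kJ/mol

Let D be the S–S bond energy.
Σ(broken) = 8×512 + 8×D = 4096 + 8D
Σ(formed) = 16×540 = 8640
ΔH = Σ(broken) − Σ(formed) = (4096 + 8D) − (8640) = −4544 + 8D
Setting this equal to −2344 kJ gives 8D = 2200, so D = 275 kJ/mol.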